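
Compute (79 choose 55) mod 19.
0

Using Lucas' theorem:
Write n=79 and k=55 in base 19:
n in base 19: [4, 3]
k in base 19: [2, 17]
C(79,55) mod 19 = ∏ C(n_i, k_i) mod 19
Digit binomials (mod 19): C(4,2) = 6; C(3,17) = 0 (k_i > n_i)
Product: 6 × 0 = 0 ≡ 0 (mod 19)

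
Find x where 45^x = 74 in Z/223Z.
50

Baby-step giant-step with step n = ⌈√223⌉ = 15.
Baby steps 45^j mod 223 (j:value) for j=0..14: 0:1, 1:45, 2:18, 3:141, 4:101, 5:85, 6:34, 7:192, 8:166, 9:111, 10:89, 11:214, 12:41, 13:61, 14:69.
Giant-step multiplier: 45^(-15) ≡ 45^(222-15) = 45^207 ≡ 118 (mod 223).
Giant steps γ_i = 74·118^i mod 223: γ_0=74, γ_1=35, γ_2=116, γ_3=85 (in table at j=5).
x = i·n + j = 3·15 + 5 = 50.
Check: 45^50 ≡ 74 (mod 223).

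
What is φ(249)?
164

249 = 3 × 83
φ(n) = n × ∏(1 - 1/p) for each prime p dividing n
φ(249) = 249 × (1 - 1/3) × (1 - 1/83) = 164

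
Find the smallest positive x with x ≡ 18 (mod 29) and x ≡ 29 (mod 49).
1352

Using Chinese Remainder Theorem:
M = 29 × 49 = 1421
M1 = 49, M2 = 29
y1 = 49^(-1) mod 29 = 16
y2 = 29^(-1) mod 49 = 22
x = (18×49×16 + 29×29×22) mod 1421 = 1352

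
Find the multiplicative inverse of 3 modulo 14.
5

gcd(3, 14) = 1, so the inverse exists.
Extended Euclidean algorithm on (14, 3):
14 = 4 × 3 + 2  ⟹  2 = (1)·14 + (-4)·3
3 = 1 × 2 + 1  ⟹  1 = (-1)·14 + (5)·3
So (5)·3 ≡ 1 (mod 14), i.e. 3^(-1) ≡ 5 (mod 14).
Check: 3 × 5 = 15 ≡ 1 (mod 14)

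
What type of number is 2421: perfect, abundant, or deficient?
deficient

Proper divisors of 2421: sum = 1 + 3 + 9 + 269 + 807 = 1089
Since 1089 < 2421, 2421 is deficient.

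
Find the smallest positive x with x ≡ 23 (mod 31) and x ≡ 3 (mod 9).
147

Using Chinese Remainder Theorem:
M = 31 × 9 = 279
M1 = 9, M2 = 31
y1 = 9^(-1) mod 31 = 7
y2 = 31^(-1) mod 9 = 7
x = (23×9×7 + 3×31×7) mod 279 = 147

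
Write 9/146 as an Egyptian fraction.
1/17 + 1/355 + 1/293704 + 1/129392765720

Greedy algorithm:
9/146: ceiling(146/9) = 17, use 1/17
7/2482: ceiling(2482/7) = 355, use 1/355
3/881110: ceiling(881110/3) = 293704, use 1/293704
1/129392765720: ceiling(129392765720/1) = 129392765720, use 1/129392765720
Result: 9/146 = 1/17 + 1/355 + 1/293704 + 1/129392765720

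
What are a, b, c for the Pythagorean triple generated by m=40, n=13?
(1431, 1040, 1769)

Euclid's formula: a = m² - n², b = 2mn, c = m² + n²
m = 40, n = 13
a = 40² - 13² = 1600 - 169 = 1431
b = 2 × 40 × 13 = 1040
c = 40² + 13² = 1600 + 169 = 1769
Verification: 1431² + 1040² = 2047761 + 1081600 = 3129361 = 1769² ✓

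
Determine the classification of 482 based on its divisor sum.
deficient

Proper divisors of 482: sum = 1 + 2 + 241 = 244
Since 244 < 482, 482 is deficient.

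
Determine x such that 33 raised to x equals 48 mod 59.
10

Baby-step giant-step with step n = ⌈√59⌉ = 8.
Baby steps 33^j mod 59 (j:value) for j=0..7: 0:1, 1:33, 2:27, 3:6, 4:21, 5:44, 6:36, 7:8.
Giant-step multiplier: 33^(-8) ≡ 33^(58-8) = 33^50 ≡ 19 (mod 59).
Giant steps γ_i = 48·19^i mod 59: γ_0=48, γ_1=27 (in table at j=2).
x = i·n + j = 1·8 + 2 = 10.
Check: 33^10 ≡ 48 (mod 59).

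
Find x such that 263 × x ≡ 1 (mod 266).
177

gcd(263, 266) = 1, so the inverse exists.
Extended Euclidean algorithm on (266, 263):
266 = 1 × 263 + 3  ⟹  3 = (1)·266 + (-1)·263
263 = 87 × 3 + 2  ⟹  2 = (-87)·266 + (88)·263
3 = 1 × 2 + 1  ⟹  1 = (88)·266 + (-89)·263
So (-89)·263 ≡ 1 (mod 266), i.e. 263^(-1) ≡ -89 ≡ 177 (mod 266).
Check: 263 × 177 = 46551 ≡ 1 (mod 266)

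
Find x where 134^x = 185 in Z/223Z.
127

Baby-step giant-step with step n = ⌈√223⌉ = 15.
Baby steps 134^j mod 223 (j:value) for j=0..14: 0:1, 1:134, 2:116, 3:157, 4:76, 5:149, 6:119, 7:113, 8:201, 9:174, 10:124, 11:114, 12:112, 13:67, 14:58.
Giant-step multiplier: 134^(-15) ≡ 134^(222-15) = 134^207 ≡ 27 (mod 223).
Giant steps γ_i = 185·27^i mod 223: γ_0=185, γ_1=89, γ_2=173, γ_3=211, γ_4=122, γ_5=172, γ_6=184, γ_7=62, γ_8=113 (in table at j=7).
x = i·n + j = 8·15 + 7 = 127.
Check: 134^127 ≡ 185 (mod 223).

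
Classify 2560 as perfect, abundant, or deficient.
abundant

Proper divisors of 2560: sum = 1 + 2 + 4 + 5 + 8 + 10 + 16 + 20 + ... + 320 + 512 + 640 + 1280 (19 divisors) = 3578
Since 3578 > 2560, 2560 is abundant.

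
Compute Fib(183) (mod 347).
21

Matrix identity: Q^n = [[F_(n+1), F_n], [F_n, F_(n-1)]] with Q = [[1,1],[1,0]].
n = 183 = 10110111₂. Square-and-multiply, entries mod 347:
Q^1 = [[1,1],[1,0]]
Q^2 = (Q^1)² = [[2,1],[1,1]]
Q^5 = (Q^2)²·Q = [[8,5],[5,3]]
Q^11 = (Q^5)²·Q = [[144,89],[89,55]]
Q^22 = (Q^11)² = [[203,14],[14,189]]
Q^45 = (Q^22)²·Q = [[48,112],[112,283]]
Q^91 = (Q^45)²·Q = [[217,274],[274,290]]
Q^183 = (Q^91)²·Q = [[139,21],[21,118]]
F_183 mod 347 = Q^183[0][1] = 21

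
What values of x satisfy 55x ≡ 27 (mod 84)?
x ≡ 57 (mod 84)

gcd(55, 84) = 1, which divides 27, so solutions exist.
Find 55^(-1) mod 84 by the extended Euclidean algorithm:
84 = 1 × 55 + 29  ⟹  29 = (1)·84 + (-1)·55
55 = 1 × 29 + 26  ⟹  26 = (-1)·84 + (2)·55
29 = 1 × 26 + 3  ⟹  3 = (2)·84 + (-3)·55
26 = 8 × 3 + 2  ⟹  2 = (-17)·84 + (26)·55
3 = 1 × 2 + 1  ⟹  1 = (19)·84 + (-29)·55
So (-29)·55 ≡ 1 (mod 84), i.e. 55^(-1) ≡ -29 ≡ 55 (mod 84).
x ≡ 55 × 27 = 1485 ≡ 57 (mod 84).
Check: 55 × 57 = 3135 ≡ 27 (mod 84).
Unique solution: x ≡ 57 (mod 84)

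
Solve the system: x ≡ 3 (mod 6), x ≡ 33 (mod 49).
33

Using Chinese Remainder Theorem:
M = 6 × 49 = 294
M1 = 49, M2 = 6
y1 = 49^(-1) mod 6 = 1
y2 = 6^(-1) mod 49 = 41
x = (3×49×1 + 33×6×41) mod 294 = 33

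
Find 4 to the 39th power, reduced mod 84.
64

Repeated squaring. Binary of 39 = 100111.
4^1 ≡ 4 (mod 84); 4^2 ≡ 16 (mod 84); 4^4 ≡ 4 (mod 84); 4^8 ≡ 16 (mod 84); 4^16 ≡ 4 (mod 84); 4^32 ≡ 16 (mod 84)
4^39 = 4^1 × 4^2 × 4^4 × 4^32 ≡ 64 (mod 84)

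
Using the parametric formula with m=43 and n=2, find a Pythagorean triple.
(1845, 172, 1853)

Euclid's formula: a = m² - n², b = 2mn, c = m² + n²
m = 43, n = 2
a = 43² - 2² = 1849 - 4 = 1845
b = 2 × 43 × 2 = 172
c = 43² + 2² = 1849 + 4 = 1853
Verification: 1845² + 172² = 3404025 + 29584 = 3433609 = 1853² ✓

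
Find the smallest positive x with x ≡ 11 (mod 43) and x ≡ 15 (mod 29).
914

Using Chinese Remainder Theorem:
M = 43 × 29 = 1247
M1 = 29, M2 = 43
y1 = 29^(-1) mod 43 = 3
y2 = 43^(-1) mod 29 = 27
x = (11×29×3 + 15×43×27) mod 1247 = 914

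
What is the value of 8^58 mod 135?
19

Repeated squaring. Binary of 58 = 111010.
8^1 ≡ 8 (mod 135); 8^2 ≡ 64 (mod 135); 8^4 ≡ 46 (mod 135); 8^8 ≡ 91 (mod 135); 8^16 ≡ 46 (mod 135); 8^32 ≡ 91 (mod 135)
8^58 = 8^2 × 8^8 × 8^16 × 8^32 ≡ 19 (mod 135)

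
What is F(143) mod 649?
420

Matrix identity: Q^n = [[F_(n+1), F_n], [F_n, F_(n-1)]] with Q = [[1,1],[1,0]].
n = 143 = 10001111₂. Square-and-multiply, entries mod 649:
Q^1 = [[1,1],[1,0]]
Q^2 = (Q^1)² = [[2,1],[1,1]]
Q^4 = (Q^2)² = [[5,3],[3,2]]
Q^8 = (Q^4)² = [[34,21],[21,13]]
Q^17 = (Q^8)²·Q = [[637,299],[299,338]]
Q^35 = (Q^17)²·Q = [[107,632],[632,124]]
Q^71 = (Q^35)²·Q = [[23,56],[56,616]]
Q^143 = (Q^71)²·Q = [[509,420],[420,89]]
F_143 mod 649 = Q^143[0][1] = 420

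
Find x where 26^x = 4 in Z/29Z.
6

Baby-step giant-step with step n = ⌈√29⌉ = 6.
Baby steps 26^j mod 29 (j:value) for j=0..5: 0:1, 1:26, 2:9, 3:2, 4:23, 5:18.
Giant-step multiplier: 26^(-6) ≡ 26^(28-6) = 26^22 ≡ 22 (mod 29).
Giant steps γ_i = 4·22^i mod 29: γ_0=4, γ_1=1 (in table at j=0).
x = i·n + j = 1·6 + 0 = 6.
Check: 26^6 ≡ 4 (mod 29).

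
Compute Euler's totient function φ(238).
96

238 = 2 × 7 × 17
φ(n) = n × ∏(1 - 1/p) for each prime p dividing n
φ(238) = 238 × (1 - 1/2) × (1 - 1/7) × (1 - 1/17) = 96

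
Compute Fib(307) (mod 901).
696

Matrix identity: Q^n = [[F_(n+1), F_n], [F_n, F_(n-1)]] with Q = [[1,1],[1,0]].
n = 307 = 100110011₂. Square-and-multiply, entries mod 901:
Q^1 = [[1,1],[1,0]]
Q^2 = (Q^1)² = [[2,1],[1,1]]
Q^4 = (Q^2)² = [[5,3],[3,2]]
Q^9 = (Q^4)²·Q = [[55,34],[34,21]]
Q^19 = (Q^9)²·Q = [[458,577],[577,782]]
Q^38 = (Q^19)² = [[291,86],[86,205]]
Q^76 = (Q^38)² = [[175,309],[309,767]]
Q^153 = (Q^76)²·Q = [[21,867],[867,55]]
Q^307 = (Q^153)²·Q = [[815,696],[696,119]]
F_307 mod 901 = Q^307[0][1] = 696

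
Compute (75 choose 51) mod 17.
4

Using Lucas' theorem:
Write n=75 and k=51 in base 17:
n in base 17: [4, 7]
k in base 17: [3, 0]
C(75,51) mod 17 = ∏ C(n_i, k_i) mod 17
Digit binomials (mod 17): C(4,3) = 4; C(7,0) = 1
Product: 4 × 1 = 4 ≡ 4 (mod 17)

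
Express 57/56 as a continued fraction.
[1; 56]

Euclidean algorithm steps:
57 = 1 × 56 + 1
56 = 56 × 1 + 0
Continued fraction: [1; 56]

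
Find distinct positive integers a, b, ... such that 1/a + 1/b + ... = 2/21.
1/11 + 1/231

Greedy algorithm:
2/21: ceiling(21/2) = 11, use 1/11
1/231: ceiling(231/1) = 231, use 1/231
Result: 2/21 = 1/11 + 1/231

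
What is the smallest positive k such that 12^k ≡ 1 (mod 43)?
42

43 is prime, so ord(12) divides φ(43) = 42.
Divisors of 42: 1, 2, 3, 6, 7, 14, 21, 42.
Repeated squaring: 12^1 ≡ 12, 12^2 ≡ 15, 12^4 ≡ 10, 12^8 ≡ 14, 12^16 ≡ 24, 12^32 ≡ 17 (mod 43).
Test 12^d mod 43 for each divisor d in increasing order:
12^1 ≡ 12
12^2 ≡ 15
12^3 = 12^2·12^1 ≡ 8
12^6 = 12^4·12^2 ≡ 21
12^7 = 12^4·12^2·12^1 ≡ 37
12^14 = 12^8·12^4·12^2 ≡ 36
12^21 = 12^16·12^4·12^1 ≡ 42
12^42 = 12^32·12^8·12^2 ≡ 1  ← first divisor giving 1
The order is 42.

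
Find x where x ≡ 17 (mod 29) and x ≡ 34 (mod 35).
104

Using Chinese Remainder Theorem:
M = 29 × 35 = 1015
M1 = 35, M2 = 29
y1 = 35^(-1) mod 29 = 5
y2 = 29^(-1) mod 35 = 29
x = (17×35×5 + 34×29×29) mod 1015 = 104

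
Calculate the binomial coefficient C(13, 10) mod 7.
6

Using Lucas' theorem:
Write n=13 and k=10 in base 7:
n in base 7: [1, 6]
k in base 7: [1, 3]
C(13,10) mod 7 = ∏ C(n_i, k_i) mod 7
Digit binomials (mod 7): C(1,1) = 1; C(6,3) = 20 ≡ 6
Product: 1 × 6 = 6 ≡ 6 (mod 7)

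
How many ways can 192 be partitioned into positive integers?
1987276856363

p(n) counts ways to write n as a sum of positive integers (order ignored).
Euler's pentagonal recurrence: p(k) = p(k-1) + p(k-2) - p(k-5) - p(k-7) + p(k-12) + p(k-15) - ... (offsets j(3j∓1)/2, signs ++--, p(0)=1, p(<0)=0).
DP table for k = 0..191: p(0)=1, p(1)=1, p(2)=2, p(3)=3, p(4)=5, p(5)=7, p(6)=11, p(7)=15, p(8)=22, p(9)=30, p(10)=42, p(11)=56, p(12)=77, p(13)=101, p(14)=135, p(15)=176, p(16)=231, p(17)=297, p(18)=385, p(19)=490, p(20)=627, p(21)=792, p(22)=1002, p(23)=1255, p(24)=1575, p(25)=1958, p(26)=2436, p(27)=3010, p(28)=3718, p(29)=4565, p(30)=5604, p(31)=6842, p(32)=8349, p(33)=10143, p(34)=12310, p(35)=14883, p(36)=17977, p(37)=21637, p(38)=26015, p(39)=31185, p(40)=37338, p(41)=44583, p(42)=53174, p(43)=63261, p(44)=75175, p(45)=89134, p(46)=105558, p(47)=124754, p(48)=147273, p(49)=173525, p(50)=204226, p(51)=239943, p(52)=281589, p(53)=329931, p(54)=386155, p(55)=451276, p(56)=526823, p(57)=614154, p(58)=715220, p(59)=831820, p(60)=966467, p(61)=1121505, p(62)=1300156, p(63)=1505499, p(64)=1741630, p(65)=2012558, p(66)=2323520, p(67)=2679689, p(68)=3087735, p(69)=3554345, p(70)=4087968, p(71)=4697205, p(72)=5392783, p(73)=6185689, p(74)=7089500, p(75)=8118264, p(76)=9289091, p(77)=10619863, p(78)=12132164, p(79)=13848650, p(80)=15796476, p(81)=18004327, p(82)=20506255, p(83)=23338469, p(84)=26543660, p(85)=30167357, p(86)=34262962, p(87)=38887673, p(88)=44108109, p(89)=49995925, p(90)=56634173, p(91)=64112359, p(92)=72533807, p(93)=82010177, p(94)=92669720, p(95)=104651419, p(96)=118114304, p(97)=133230930, p(98)=150198136, p(99)=169229875, p(100)=190569292, p(101)=214481126, p(102)=241265379, p(103)=271248950, p(104)=304801365, p(105)=342325709, p(106)=384276336, p(107)=431149389, p(108)=483502844, p(109)=541946240, p(110)=607163746, p(111)=679903203, p(112)=761002156, p(113)=851376628, p(114)=952050665, p(115)=1064144451, p(116)=1188908248, p(117)=1327710076, p(118)=1482074143, p(119)=1653668665, p(120)=1844349560, p(121)=2056148051, p(122)=2291320912, p(123)=2552338241, p(124)=2841940500, p(125)=3163127352, p(126)=3519222692, p(127)=3913864295, p(128)=4351078600, p(129)=4835271870, p(130)=5371315400, p(131)=5964539504, p(132)=6620830889, p(133)=7346629512, p(134)=8149040695, p(135)=9035836076, p(136)=10015581680, p(137)=11097645016, p(138)=12292341831, p(139)=13610949895, p(140)=15065878135, p(141)=16670689208, p(142)=18440293320, p(143)=20390982757, p(144)=22540654445, p(145)=24908858009, p(146)=27517052599, p(147)=30388671978, p(148)=33549419497, p(149)=37027355200, p(150)=40853235313, p(151)=45060624582, p(152)=49686288421, p(153)=54770336324, p(154)=60356673280, p(155)=66493182097, p(156)=73232243759, p(157)=80630964769, p(158)=88751778802, p(159)=97662728555, p(160)=107438159466, p(161)=118159068427, p(162)=129913904637, p(163)=142798995930, p(164)=156919475295, p(165)=172389800255, p(166)=189334822579, p(167)=207890420102, p(168)=228204732751, p(169)=250438925115, p(170)=274768617130, p(171)=301384802048, p(172)=330495499613, p(173)=362326859895, p(174)=397125074750, p(175)=435157697830, p(176)=476715857290, p(177)=522115831195, p(178)=571701605655, p(179)=625846753120, p(180)=684957390936, p(181)=749474411781, p(182)=819876908323, p(183)=896684817527, p(184)=980462880430, p(185)=1071823774337, p(186)=1171432692373, p(187)=1280011042268, p(188)=1398341745571, p(189)=1527273599625, p(190)=1667727404093, p(191)=1820701100652.
Final step: p(192) = p(191) + p(190) - p(187) - p(185) + p(180) + p(177) - p(170) - p(166) + p(157) + p(152) - p(141) - p(135) + p(122) + p(115) - p(100) - p(92) + p(75) + p(66) - p(47) - p(37) + p(16) + p(5)
= 1820701100652 + 1667727404093 - 1280011042268 - 1071823774337 + 684957390936 + 522115831195 - 274768617130 - 189334822579 + 80630964769 + 49686288421 - 16670689208 - 9035836076 + 2291320912 + 1064144451 - 190569292 - 72533807 + 8118264 + 2323520 - 124754 - 21637 + 231 + 7
= 1987276856363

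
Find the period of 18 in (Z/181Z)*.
180

181 is prime, so ord(18) divides φ(181) = 180.
Divisors of 180: 1, 2, 3, 4, 5, 6, 9, 10, 12, 15, 18, 20, 30, 36, 45, 60, 90, 180.
Repeated squaring: 18^1 ≡ 18, 18^2 ≡ 143, 18^4 ≡ 177, 18^8 ≡ 16, 18^16 ≡ 75, 18^32 ≡ 14, 18^64 ≡ 15, 18^128 ≡ 44 (mod 181).
Test 18^d mod 181 for each divisor d in increasing order:
18^1 ≡ 18
18^2 ≡ 143
18^3 = 18^2·18^1 ≡ 40
18^4 ≡ 177
18^5 = 18^4·18^1 ≡ 109
18^6 = 18^4·18^2 ≡ 152
18^9 = 18^8·18^1 ≡ 107
18^10 = 18^8·18^2 ≡ 116
18^12 = 18^8·18^4 ≡ 117
18^15 = 18^8·18^4·18^2·18^1 ≡ 155
18^18 = 18^16·18^2 ≡ 46
18^20 = 18^16·18^4 ≡ 62
18^30 = 18^16·18^8·18^4·18^2 ≡ 133
18^36 = 18^32·18^4 ≡ 125
18^45 = 18^32·18^8·18^4·18^1 ≡ 162
18^60 = 18^32·18^16·18^8·18^4 ≡ 132
18^90 = 18^64·18^16·18^8·18^2 ≡ 180
18^180 = 18^128·18^32·18^16·18^4 ≡ 1  ← first divisor giving 1
The order is 180.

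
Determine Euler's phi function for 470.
184

470 = 2 × 5 × 47
φ(n) = n × ∏(1 - 1/p) for each prime p dividing n
φ(470) = 470 × (1 - 1/2) × (1 - 1/5) × (1 - 1/47) = 184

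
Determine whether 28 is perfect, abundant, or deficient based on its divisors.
perfect

Proper divisors of 28: sum = 1 + 2 + 4 + 7 + 14 = 28
Since 28 = 28, 28 is perfect.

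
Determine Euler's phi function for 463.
462

463 = 463
φ(n) = n × ∏(1 - 1/p) for each prime p dividing n
φ(463) = 463 × (1 - 1/463) = 462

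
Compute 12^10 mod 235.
149

Repeated squaring. Binary of 10 = 1010.
12^1 ≡ 12 (mod 235); 12^2 ≡ 144 (mod 235); 12^4 ≡ 56 (mod 235); 12^8 ≡ 81 (mod 235)
12^10 = 12^2 × 12^8 ≡ 149 (mod 235)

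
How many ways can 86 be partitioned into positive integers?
34262962

p(n) counts ways to write n as a sum of positive integers (order ignored).
Euler's pentagonal recurrence: p(k) = p(k-1) + p(k-2) - p(k-5) - p(k-7) + p(k-12) + p(k-15) - ... (offsets j(3j∓1)/2, signs ++--, p(0)=1, p(<0)=0).
DP table for k = 0..85: p(0)=1, p(1)=1, p(2)=2, p(3)=3, p(4)=5, p(5)=7, p(6)=11, p(7)=15, p(8)=22, p(9)=30, p(10)=42, p(11)=56, p(12)=77, p(13)=101, p(14)=135, p(15)=176, p(16)=231, p(17)=297, p(18)=385, p(19)=490, p(20)=627, p(21)=792, p(22)=1002, p(23)=1255, p(24)=1575, p(25)=1958, p(26)=2436, p(27)=3010, p(28)=3718, p(29)=4565, p(30)=5604, p(31)=6842, p(32)=8349, p(33)=10143, p(34)=12310, p(35)=14883, p(36)=17977, p(37)=21637, p(38)=26015, p(39)=31185, p(40)=37338, p(41)=44583, p(42)=53174, p(43)=63261, p(44)=75175, p(45)=89134, p(46)=105558, p(47)=124754, p(48)=147273, p(49)=173525, p(50)=204226, p(51)=239943, p(52)=281589, p(53)=329931, p(54)=386155, p(55)=451276, p(56)=526823, p(57)=614154, p(58)=715220, p(59)=831820, p(60)=966467, p(61)=1121505, p(62)=1300156, p(63)=1505499, p(64)=1741630, p(65)=2012558, p(66)=2323520, p(67)=2679689, p(68)=3087735, p(69)=3554345, p(70)=4087968, p(71)=4697205, p(72)=5392783, p(73)=6185689, p(74)=7089500, p(75)=8118264, p(76)=9289091, p(77)=10619863, p(78)=12132164, p(79)=13848650, p(80)=15796476, p(81)=18004327, p(82)=20506255, p(83)=23338469, p(84)=26543660, p(85)=30167357.
Final step: p(86) = p(85) + p(84) - p(81) - p(79) + p(74) + p(71) - p(64) - p(60) + p(51) + p(46) - p(35) - p(29) + p(16) + p(9)
= 30167357 + 26543660 - 18004327 - 13848650 + 7089500 + 4697205 - 1741630 - 966467 + 239943 + 105558 - 14883 - 4565 + 231 + 30
= 34262962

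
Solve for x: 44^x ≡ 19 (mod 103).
82

Baby-step giant-step with step n = ⌈√103⌉ = 11.
Baby steps 44^j mod 103 (j:value) for j=0..10: 0:1, 1:44, 2:82, 3:3, 4:29, 5:40, 6:9, 7:87, 8:17, 9:27, 10:55.
Giant-step multiplier: 44^(-11) ≡ 44^(102-11) = 44^91 ≡ 101 (mod 103).
Giant steps γ_i = 19·101^i mod 103: γ_0=19, γ_1=65, γ_2=76, γ_3=54, γ_4=98, γ_5=10, γ_6=83, γ_7=40 (in table at j=5).
x = i·n + j = 7·11 + 5 = 82.
Check: 44^82 ≡ 19 (mod 103).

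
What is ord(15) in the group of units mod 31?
10

31 is prime, so ord(15) divides φ(31) = 30.
Divisors of 30: 1, 2, 3, 5, 6, 10, 15, 30.
Repeated squaring: 15^1 ≡ 15, 15^2 ≡ 8, 15^4 ≡ 2, 15^8 ≡ 4, 15^16 ≡ 16 (mod 31).
Test 15^d mod 31 for each divisor d in increasing order:
15^1 ≡ 15
15^2 ≡ 8
15^3 = 15^2·15^1 ≡ 27
15^5 = 15^4·15^1 ≡ 30
15^6 = 15^4·15^2 ≡ 16
15^10 = 15^8·15^2 ≡ 1  ← first divisor giving 1
The order is 10.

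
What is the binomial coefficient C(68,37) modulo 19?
0

Using Lucas' theorem:
Write n=68 and k=37 in base 19:
n in base 19: [3, 11]
k in base 19: [1, 18]
C(68,37) mod 19 = ∏ C(n_i, k_i) mod 19
Digit binomials (mod 19): C(3,1) = 3; C(11,18) = 0 (k_i > n_i)
Product: 3 × 0 = 0 ≡ 0 (mod 19)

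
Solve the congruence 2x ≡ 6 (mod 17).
x ≡ 3 (mod 17)

gcd(2, 17) = 1, which divides 6, so solutions exist.
Find 2^(-1) mod 17 by the extended Euclidean algorithm:
17 = 8 × 2 + 1  ⟹  1 = (1)·17 + (-8)·2
So (-8)·2 ≡ 1 (mod 17), i.e. 2^(-1) ≡ -8 ≡ 9 (mod 17).
x ≡ 9 × 6 = 54 ≡ 3 (mod 17).
Check: 2 × 3 = 6 ≡ 6 (mod 17).
Unique solution: x ≡ 3 (mod 17)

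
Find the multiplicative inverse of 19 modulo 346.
255

gcd(19, 346) = 1, so the inverse exists.
Extended Euclidean algorithm on (346, 19):
346 = 18 × 19 + 4  ⟹  4 = (1)·346 + (-18)·19
19 = 4 × 4 + 3  ⟹  3 = (-4)·346 + (73)·19
4 = 1 × 3 + 1  ⟹  1 = (5)·346 + (-91)·19
So (-91)·19 ≡ 1 (mod 346), i.e. 19^(-1) ≡ -91 ≡ 255 (mod 346).
Check: 19 × 255 = 4845 ≡ 1 (mod 346)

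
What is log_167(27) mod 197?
19

Baby-step giant-step with step n = ⌈√197⌉ = 15.
Baby steps 167^j mod 197 (j:value) for j=0..14: 0:1, 1:167, 2:112, 3:186, 4:133, 5:147, 6:121, 7:113, 8:156, 9:48, 10:136, 11:57, 12:63, 13:80, 14:161.
Giant-step multiplier: 167^(-15) ≡ 167^(196-15) = 167^181 ≡ 56 (mod 197).
Giant steps γ_i = 27·56^i mod 197: γ_0=27, γ_1=133 (in table at j=4).
x = i·n + j = 1·15 + 4 = 19.
Check: 167^19 ≡ 27 (mod 197).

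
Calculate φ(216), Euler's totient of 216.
72

216 = 2^3 × 3^3
φ(n) = n × ∏(1 - 1/p) for each prime p dividing n
φ(216) = 216 × (1 - 1/2) × (1 - 1/3) = 72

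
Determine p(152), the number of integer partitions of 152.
49686288421

p(n) counts ways to write n as a sum of positive integers (order ignored).
Euler's pentagonal recurrence: p(k) = p(k-1) + p(k-2) - p(k-5) - p(k-7) + p(k-12) + p(k-15) - ... (offsets j(3j∓1)/2, signs ++--, p(0)=1, p(<0)=0).
DP table for k = 0..151: p(0)=1, p(1)=1, p(2)=2, p(3)=3, p(4)=5, p(5)=7, p(6)=11, p(7)=15, p(8)=22, p(9)=30, p(10)=42, p(11)=56, p(12)=77, p(13)=101, p(14)=135, p(15)=176, p(16)=231, p(17)=297, p(18)=385, p(19)=490, p(20)=627, p(21)=792, p(22)=1002, p(23)=1255, p(24)=1575, p(25)=1958, p(26)=2436, p(27)=3010, p(28)=3718, p(29)=4565, p(30)=5604, p(31)=6842, p(32)=8349, p(33)=10143, p(34)=12310, p(35)=14883, p(36)=17977, p(37)=21637, p(38)=26015, p(39)=31185, p(40)=37338, p(41)=44583, p(42)=53174, p(43)=63261, p(44)=75175, p(45)=89134, p(46)=105558, p(47)=124754, p(48)=147273, p(49)=173525, p(50)=204226, p(51)=239943, p(52)=281589, p(53)=329931, p(54)=386155, p(55)=451276, p(56)=526823, p(57)=614154, p(58)=715220, p(59)=831820, p(60)=966467, p(61)=1121505, p(62)=1300156, p(63)=1505499, p(64)=1741630, p(65)=2012558, p(66)=2323520, p(67)=2679689, p(68)=3087735, p(69)=3554345, p(70)=4087968, p(71)=4697205, p(72)=5392783, p(73)=6185689, p(74)=7089500, p(75)=8118264, p(76)=9289091, p(77)=10619863, p(78)=12132164, p(79)=13848650, p(80)=15796476, p(81)=18004327, p(82)=20506255, p(83)=23338469, p(84)=26543660, p(85)=30167357, p(86)=34262962, p(87)=38887673, p(88)=44108109, p(89)=49995925, p(90)=56634173, p(91)=64112359, p(92)=72533807, p(93)=82010177, p(94)=92669720, p(95)=104651419, p(96)=118114304, p(97)=133230930, p(98)=150198136, p(99)=169229875, p(100)=190569292, p(101)=214481126, p(102)=241265379, p(103)=271248950, p(104)=304801365, p(105)=342325709, p(106)=384276336, p(107)=431149389, p(108)=483502844, p(109)=541946240, p(110)=607163746, p(111)=679903203, p(112)=761002156, p(113)=851376628, p(114)=952050665, p(115)=1064144451, p(116)=1188908248, p(117)=1327710076, p(118)=1482074143, p(119)=1653668665, p(120)=1844349560, p(121)=2056148051, p(122)=2291320912, p(123)=2552338241, p(124)=2841940500, p(125)=3163127352, p(126)=3519222692, p(127)=3913864295, p(128)=4351078600, p(129)=4835271870, p(130)=5371315400, p(131)=5964539504, p(132)=6620830889, p(133)=7346629512, p(134)=8149040695, p(135)=9035836076, p(136)=10015581680, p(137)=11097645016, p(138)=12292341831, p(139)=13610949895, p(140)=15065878135, p(141)=16670689208, p(142)=18440293320, p(143)=20390982757, p(144)=22540654445, p(145)=24908858009, p(146)=27517052599, p(147)=30388671978, p(148)=33549419497, p(149)=37027355200, p(150)=40853235313, p(151)=45060624582.
Final step: p(152) = p(151) + p(150) - p(147) - p(145) + p(140) + p(137) - p(130) - p(126) + p(117) + p(112) - p(101) - p(95) + p(82) + p(75) - p(60) - p(52) + p(35) + p(26) - p(7)
= 45060624582 + 40853235313 - 30388671978 - 24908858009 + 15065878135 + 11097645016 - 5371315400 - 3519222692 + 1327710076 + 761002156 - 214481126 - 104651419 + 20506255 + 8118264 - 966467 - 281589 + 14883 + 2436 - 15
= 49686288421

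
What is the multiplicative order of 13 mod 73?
72

73 is prime, so ord(13) divides φ(73) = 72.
Divisors of 72: 1, 2, 3, 4, 6, 8, 9, 12, 18, 24, 36, 72.
Repeated squaring: 13^1 ≡ 13, 13^2 ≡ 23, 13^4 ≡ 18, 13^8 ≡ 32, 13^16 ≡ 2, 13^32 ≡ 4, 13^64 ≡ 16 (mod 73).
Test 13^d mod 73 for each divisor d in increasing order:
13^1 ≡ 13
13^2 ≡ 23
13^3 = 13^2·13^1 ≡ 7
13^4 ≡ 18
13^6 = 13^4·13^2 ≡ 49
13^8 ≡ 32
13^9 = 13^8·13^1 ≡ 51
13^12 = 13^8·13^4 ≡ 65
13^18 = 13^16·13^2 ≡ 46
13^24 = 13^16·13^8 ≡ 64
13^36 = 13^32·13^4 ≡ 72
13^72 = 13^64·13^8 ≡ 1  ← first divisor giving 1
The order is 72.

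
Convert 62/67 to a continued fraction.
[0; 1, 12, 2, 2]

Euclidean algorithm steps:
62 = 0 × 67 + 62
67 = 1 × 62 + 5
62 = 12 × 5 + 2
5 = 2 × 2 + 1
2 = 2 × 1 + 0
Continued fraction: [0; 1, 12, 2, 2]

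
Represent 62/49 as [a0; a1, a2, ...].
[1; 3, 1, 3, 3]

Euclidean algorithm steps:
62 = 1 × 49 + 13
49 = 3 × 13 + 10
13 = 1 × 10 + 3
10 = 3 × 3 + 1
3 = 3 × 1 + 0
Continued fraction: [1; 3, 1, 3, 3]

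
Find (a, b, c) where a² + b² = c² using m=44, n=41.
(255, 3608, 3617)

Euclid's formula: a = m² - n², b = 2mn, c = m² + n²
m = 44, n = 41
a = 44² - 41² = 1936 - 1681 = 255
b = 2 × 44 × 41 = 3608
c = 44² + 41² = 1936 + 1681 = 3617
Verification: 255² + 3608² = 65025 + 13017664 = 13082689 = 3617² ✓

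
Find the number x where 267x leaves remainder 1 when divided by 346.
127

gcd(267, 346) = 1, so the inverse exists.
Extended Euclidean algorithm on (346, 267):
346 = 1 × 267 + 79  ⟹  79 = (1)·346 + (-1)·267
267 = 3 × 79 + 30  ⟹  30 = (-3)·346 + (4)·267
79 = 2 × 30 + 19  ⟹  19 = (7)·346 + (-9)·267
30 = 1 × 19 + 11  ⟹  11 = (-10)·346 + (13)·267
19 = 1 × 11 + 8  ⟹  8 = (17)·346 + (-22)·267
11 = 1 × 8 + 3  ⟹  3 = (-27)·346 + (35)·267
8 = 2 × 3 + 2  ⟹  2 = (71)·346 + (-92)·267
3 = 1 × 2 + 1  ⟹  1 = (-98)·346 + (127)·267
So (127)·267 ≡ 1 (mod 346), i.e. 267^(-1) ≡ 127 (mod 346).
Check: 267 × 127 = 33909 ≡ 1 (mod 346)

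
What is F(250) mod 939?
73

Matrix identity: Q^n = [[F_(n+1), F_n], [F_n, F_(n-1)]] with Q = [[1,1],[1,0]].
n = 250 = 11111010₂. Square-and-multiply, entries mod 939:
Q^1 = [[1,1],[1,0]]
Q^3 = (Q^1)²·Q = [[3,2],[2,1]]
Q^7 = (Q^3)²·Q = [[21,13],[13,8]]
Q^15 = (Q^7)²·Q = [[48,610],[610,377]]
Q^31 = (Q^15)²·Q = [[768,682],[682,86]]
Q^62 = (Q^31)² = [[451,248],[248,203]]
Q^125 = (Q^62)²·Q = [[791,107],[107,684]]
Q^250 = (Q^125)² = [[488,73],[73,415]]
F_250 mod 939 = Q^250[0][1] = 73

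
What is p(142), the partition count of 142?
18440293320

p(n) counts ways to write n as a sum of positive integers (order ignored).
Euler's pentagonal recurrence: p(k) = p(k-1) + p(k-2) - p(k-5) - p(k-7) + p(k-12) + p(k-15) - ... (offsets j(3j∓1)/2, signs ++--, p(0)=1, p(<0)=0).
DP table for k = 0..141: p(0)=1, p(1)=1, p(2)=2, p(3)=3, p(4)=5, p(5)=7, p(6)=11, p(7)=15, p(8)=22, p(9)=30, p(10)=42, p(11)=56, p(12)=77, p(13)=101, p(14)=135, p(15)=176, p(16)=231, p(17)=297, p(18)=385, p(19)=490, p(20)=627, p(21)=792, p(22)=1002, p(23)=1255, p(24)=1575, p(25)=1958, p(26)=2436, p(27)=3010, p(28)=3718, p(29)=4565, p(30)=5604, p(31)=6842, p(32)=8349, p(33)=10143, p(34)=12310, p(35)=14883, p(36)=17977, p(37)=21637, p(38)=26015, p(39)=31185, p(40)=37338, p(41)=44583, p(42)=53174, p(43)=63261, p(44)=75175, p(45)=89134, p(46)=105558, p(47)=124754, p(48)=147273, p(49)=173525, p(50)=204226, p(51)=239943, p(52)=281589, p(53)=329931, p(54)=386155, p(55)=451276, p(56)=526823, p(57)=614154, p(58)=715220, p(59)=831820, p(60)=966467, p(61)=1121505, p(62)=1300156, p(63)=1505499, p(64)=1741630, p(65)=2012558, p(66)=2323520, p(67)=2679689, p(68)=3087735, p(69)=3554345, p(70)=4087968, p(71)=4697205, p(72)=5392783, p(73)=6185689, p(74)=7089500, p(75)=8118264, p(76)=9289091, p(77)=10619863, p(78)=12132164, p(79)=13848650, p(80)=15796476, p(81)=18004327, p(82)=20506255, p(83)=23338469, p(84)=26543660, p(85)=30167357, p(86)=34262962, p(87)=38887673, p(88)=44108109, p(89)=49995925, p(90)=56634173, p(91)=64112359, p(92)=72533807, p(93)=82010177, p(94)=92669720, p(95)=104651419, p(96)=118114304, p(97)=133230930, p(98)=150198136, p(99)=169229875, p(100)=190569292, p(101)=214481126, p(102)=241265379, p(103)=271248950, p(104)=304801365, p(105)=342325709, p(106)=384276336, p(107)=431149389, p(108)=483502844, p(109)=541946240, p(110)=607163746, p(111)=679903203, p(112)=761002156, p(113)=851376628, p(114)=952050665, p(115)=1064144451, p(116)=1188908248, p(117)=1327710076, p(118)=1482074143, p(119)=1653668665, p(120)=1844349560, p(121)=2056148051, p(122)=2291320912, p(123)=2552338241, p(124)=2841940500, p(125)=3163127352, p(126)=3519222692, p(127)=3913864295, p(128)=4351078600, p(129)=4835271870, p(130)=5371315400, p(131)=5964539504, p(132)=6620830889, p(133)=7346629512, p(134)=8149040695, p(135)=9035836076, p(136)=10015581680, p(137)=11097645016, p(138)=12292341831, p(139)=13610949895, p(140)=15065878135, p(141)=16670689208.
Final step: p(142) = p(141) + p(140) - p(137) - p(135) + p(130) + p(127) - p(120) - p(116) + p(107) + p(102) - p(91) - p(85) + p(72) + p(65) - p(50) - p(42) + p(25) + p(16)
= 16670689208 + 15065878135 - 11097645016 - 9035836076 + 5371315400 + 3913864295 - 1844349560 - 1188908248 + 431149389 + 241265379 - 64112359 - 30167357 + 5392783 + 2012558 - 204226 - 53174 + 1958 + 231
= 18440293320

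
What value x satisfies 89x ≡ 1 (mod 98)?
87

gcd(89, 98) = 1, so the inverse exists.
Extended Euclidean algorithm on (98, 89):
98 = 1 × 89 + 9  ⟹  9 = (1)·98 + (-1)·89
89 = 9 × 9 + 8  ⟹  8 = (-9)·98 + (10)·89
9 = 1 × 8 + 1  ⟹  1 = (10)·98 + (-11)·89
So (-11)·89 ≡ 1 (mod 98), i.e. 89^(-1) ≡ -11 ≡ 87 (mod 98).
Check: 89 × 87 = 7743 ≡ 1 (mod 98)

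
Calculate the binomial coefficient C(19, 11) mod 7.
3

Using Lucas' theorem:
Write n=19 and k=11 in base 7:
n in base 7: [2, 5]
k in base 7: [1, 4]
C(19,11) mod 7 = ∏ C(n_i, k_i) mod 7
Digit binomials (mod 7): C(2,1) = 2; C(5,4) = 5
Product: 2 × 5 = 10 ≡ 3 (mod 7)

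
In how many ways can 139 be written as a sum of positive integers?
13610949895

p(n) counts ways to write n as a sum of positive integers (order ignored).
Euler's pentagonal recurrence: p(k) = p(k-1) + p(k-2) - p(k-5) - p(k-7) + p(k-12) + p(k-15) - ... (offsets j(3j∓1)/2, signs ++--, p(0)=1, p(<0)=0).
DP table for k = 0..138: p(0)=1, p(1)=1, p(2)=2, p(3)=3, p(4)=5, p(5)=7, p(6)=11, p(7)=15, p(8)=22, p(9)=30, p(10)=42, p(11)=56, p(12)=77, p(13)=101, p(14)=135, p(15)=176, p(16)=231, p(17)=297, p(18)=385, p(19)=490, p(20)=627, p(21)=792, p(22)=1002, p(23)=1255, p(24)=1575, p(25)=1958, p(26)=2436, p(27)=3010, p(28)=3718, p(29)=4565, p(30)=5604, p(31)=6842, p(32)=8349, p(33)=10143, p(34)=12310, p(35)=14883, p(36)=17977, p(37)=21637, p(38)=26015, p(39)=31185, p(40)=37338, p(41)=44583, p(42)=53174, p(43)=63261, p(44)=75175, p(45)=89134, p(46)=105558, p(47)=124754, p(48)=147273, p(49)=173525, p(50)=204226, p(51)=239943, p(52)=281589, p(53)=329931, p(54)=386155, p(55)=451276, p(56)=526823, p(57)=614154, p(58)=715220, p(59)=831820, p(60)=966467, p(61)=1121505, p(62)=1300156, p(63)=1505499, p(64)=1741630, p(65)=2012558, p(66)=2323520, p(67)=2679689, p(68)=3087735, p(69)=3554345, p(70)=4087968, p(71)=4697205, p(72)=5392783, p(73)=6185689, p(74)=7089500, p(75)=8118264, p(76)=9289091, p(77)=10619863, p(78)=12132164, p(79)=13848650, p(80)=15796476, p(81)=18004327, p(82)=20506255, p(83)=23338469, p(84)=26543660, p(85)=30167357, p(86)=34262962, p(87)=38887673, p(88)=44108109, p(89)=49995925, p(90)=56634173, p(91)=64112359, p(92)=72533807, p(93)=82010177, p(94)=92669720, p(95)=104651419, p(96)=118114304, p(97)=133230930, p(98)=150198136, p(99)=169229875, p(100)=190569292, p(101)=214481126, p(102)=241265379, p(103)=271248950, p(104)=304801365, p(105)=342325709, p(106)=384276336, p(107)=431149389, p(108)=483502844, p(109)=541946240, p(110)=607163746, p(111)=679903203, p(112)=761002156, p(113)=851376628, p(114)=952050665, p(115)=1064144451, p(116)=1188908248, p(117)=1327710076, p(118)=1482074143, p(119)=1653668665, p(120)=1844349560, p(121)=2056148051, p(122)=2291320912, p(123)=2552338241, p(124)=2841940500, p(125)=3163127352, p(126)=3519222692, p(127)=3913864295, p(128)=4351078600, p(129)=4835271870, p(130)=5371315400, p(131)=5964539504, p(132)=6620830889, p(133)=7346629512, p(134)=8149040695, p(135)=9035836076, p(136)=10015581680, p(137)=11097645016, p(138)=12292341831.
Final step: p(139) = p(138) + p(137) - p(134) - p(132) + p(127) + p(124) - p(117) - p(113) + p(104) + p(99) - p(88) - p(82) + p(69) + p(62) - p(47) - p(39) + p(22) + p(13)
= 12292341831 + 11097645016 - 8149040695 - 6620830889 + 3913864295 + 2841940500 - 1327710076 - 851376628 + 304801365 + 169229875 - 44108109 - 20506255 + 3554345 + 1300156 - 124754 - 31185 + 1002 + 101
= 13610949895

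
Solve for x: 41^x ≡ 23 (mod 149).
107

Baby-step giant-step with step n = ⌈√149⌉ = 13.
Baby steps 41^j mod 149 (j:value) for j=0..12: 0:1, 1:41, 2:42, 3:83, 4:125, 5:59, 6:35, 7:94, 8:129, 9:74, 10:54, 11:128, 12:33.
Giant-step multiplier: 41^(-13) ≡ 41^(148-13) = 41^135 ≡ 87 (mod 149).
Giant steps γ_i = 23·87^i mod 149: γ_0=23, γ_1=64, γ_2=55, γ_3=17, γ_4=138, γ_5=86, γ_6=32, γ_7=102, γ_8=83 (in table at j=3).
x = i·n + j = 8·13 + 3 = 107.
Check: 41^107 ≡ 23 (mod 149).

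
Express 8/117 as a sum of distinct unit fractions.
1/15 + 1/585

Greedy algorithm:
8/117: ceiling(117/8) = 15, use 1/15
1/585: ceiling(585/1) = 585, use 1/585
Result: 8/117 = 1/15 + 1/585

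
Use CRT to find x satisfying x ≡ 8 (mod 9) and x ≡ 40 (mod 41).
368

Using Chinese Remainder Theorem:
M = 9 × 41 = 369
M1 = 41, M2 = 9
y1 = 41^(-1) mod 9 = 2
y2 = 9^(-1) mod 41 = 32
x = (8×41×2 + 40×9×32) mod 369 = 368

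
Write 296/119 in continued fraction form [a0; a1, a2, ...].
[2; 2, 19, 3]

Euclidean algorithm steps:
296 = 2 × 119 + 58
119 = 2 × 58 + 3
58 = 19 × 3 + 1
3 = 3 × 1 + 0
Continued fraction: [2; 2, 19, 3]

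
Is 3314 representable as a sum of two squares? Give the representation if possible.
17² + 55² (a=17, b=55)

Factorization: 3314 = 2 × 1657
By Fermat: n is sum of two squares iff every prime p ≡ 3 (mod 4) appears to even power.
All primes ≡ 3 (mod 4) appear to even power.
Search a = 0, 1, 2, … for 3314 - a² a perfect square: first hit at a = 17: 3314 - 289 = 3025 = 55².
3314 = 17² + 55² = 289 + 3025 ✓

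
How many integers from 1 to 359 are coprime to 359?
358

359 = 359
φ(n) = n × ∏(1 - 1/p) for each prime p dividing n
φ(359) = 359 × (1 - 1/359) = 358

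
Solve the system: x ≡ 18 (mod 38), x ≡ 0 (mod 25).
550

Using Chinese Remainder Theorem:
M = 38 × 25 = 950
M1 = 25, M2 = 38
y1 = 25^(-1) mod 38 = 35
y2 = 38^(-1) mod 25 = 2
x = (18×25×35 + 0×38×2) mod 950 = 550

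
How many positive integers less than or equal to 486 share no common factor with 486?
162

486 = 2 × 3^5
φ(n) = n × ∏(1 - 1/p) for each prime p dividing n
φ(486) = 486 × (1 - 1/2) × (1 - 1/3) = 162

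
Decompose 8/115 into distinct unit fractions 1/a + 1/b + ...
1/15 + 1/345

Greedy algorithm:
8/115: ceiling(115/8) = 15, use 1/15
1/345: ceiling(345/1) = 345, use 1/345
Result: 8/115 = 1/15 + 1/345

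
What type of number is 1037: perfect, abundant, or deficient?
deficient

Proper divisors of 1037: sum = 1 + 17 + 61 = 79
Since 79 < 1037, 1037 is deficient.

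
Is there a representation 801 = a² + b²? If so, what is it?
15² + 24² (a=15, b=24)

Factorization: 801 = 3^2 × 89
By Fermat: n is sum of two squares iff every prime p ≡ 3 (mod 4) appears to even power.
All primes ≡ 3 (mod 4) appear to even power.
Search a = 0, 1, 2, … for 801 - a² a perfect square: first hit at a = 15: 801 - 225 = 576 = 24².
801 = 15² + 24² = 225 + 576 ✓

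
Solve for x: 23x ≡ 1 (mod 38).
5

gcd(23, 38) = 1, so the inverse exists.
Extended Euclidean algorithm on (38, 23):
38 = 1 × 23 + 15  ⟹  15 = (1)·38 + (-1)·23
23 = 1 × 15 + 8  ⟹  8 = (-1)·38 + (2)·23
15 = 1 × 8 + 7  ⟹  7 = (2)·38 + (-3)·23
8 = 1 × 7 + 1  ⟹  1 = (-3)·38 + (5)·23
So (5)·23 ≡ 1 (mod 38), i.e. 23^(-1) ≡ 5 (mod 38).
Check: 23 × 5 = 115 ≡ 1 (mod 38)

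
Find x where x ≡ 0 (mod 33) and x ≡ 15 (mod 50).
165

Using Chinese Remainder Theorem:
M = 33 × 50 = 1650
M1 = 50, M2 = 33
y1 = 50^(-1) mod 33 = 2
y2 = 33^(-1) mod 50 = 47
x = (0×50×2 + 15×33×47) mod 1650 = 165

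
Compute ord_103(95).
34

103 is prime, so ord(95) divides φ(103) = 102.
Divisors of 102: 1, 2, 3, 6, 17, 34, 51, 102.
Repeated squaring: 95^1 ≡ 95, 95^2 ≡ 64, 95^4 ≡ 79, 95^8 ≡ 61, 95^16 ≡ 13, 95^32 ≡ 66, 95^64 ≡ 30 (mod 103).
Test 95^d mod 103 for each divisor d in increasing order:
95^1 ≡ 95
95^2 ≡ 64
95^3 = 95^2·95^1 ≡ 3
95^6 = 95^4·95^2 ≡ 9
95^17 = 95^16·95^1 ≡ 102
95^34 = 95^32·95^2 ≡ 1  ← first divisor giving 1
The order is 34.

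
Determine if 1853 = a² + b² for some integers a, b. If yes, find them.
2² + 43² (a=2, b=43)

Factorization: 1853 = 17 × 109
By Fermat: n is sum of two squares iff every prime p ≡ 3 (mod 4) appears to even power.
All primes ≡ 3 (mod 4) appear to even power.
Search a = 0, 1, 2, … for 1853 - a² a perfect square: first hit at a = 2: 1853 - 4 = 1849 = 43².
1853 = 2² + 43² = 4 + 1849 ✓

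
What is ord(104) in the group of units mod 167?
166

167 is prime, so ord(104) divides φ(167) = 166.
Divisors of 166: 1, 2, 83, 166.
Repeated squaring: 104^1 ≡ 104, 104^2 ≡ 128, 104^4 ≡ 18, 104^8 ≡ 157, 104^16 ≡ 100, 104^32 ≡ 147, 104^64 ≡ 66, 104^128 ≡ 14 (mod 167).
Test 104^d mod 167 for each divisor d in increasing order:
104^1 ≡ 104
104^2 ≡ 128
104^83 = 104^64·104^16·104^2·104^1 ≡ 166
104^166 = 104^128·104^32·104^4·104^2 ≡ 1  ← first divisor giving 1
The order is 166.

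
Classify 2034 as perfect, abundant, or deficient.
abundant

Proper divisors of 2034: sum = 1 + 2 + 3 + 6 + 9 + 18 + 113 + 226 + 339 + 678 + 1017 = 2412
Since 2412 > 2034, 2034 is abundant.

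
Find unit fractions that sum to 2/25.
1/13 + 1/325

Greedy algorithm:
2/25: ceiling(25/2) = 13, use 1/13
1/325: ceiling(325/1) = 325, use 1/325
Result: 2/25 = 1/13 + 1/325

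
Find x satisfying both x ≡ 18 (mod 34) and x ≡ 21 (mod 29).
630

Using Chinese Remainder Theorem:
M = 34 × 29 = 986
M1 = 29, M2 = 34
y1 = 29^(-1) mod 34 = 27
y2 = 34^(-1) mod 29 = 6
x = (18×29×27 + 21×34×6) mod 986 = 630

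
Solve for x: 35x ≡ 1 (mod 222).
203

gcd(35, 222) = 1, so the inverse exists.
Extended Euclidean algorithm on (222, 35):
222 = 6 × 35 + 12  ⟹  12 = (1)·222 + (-6)·35
35 = 2 × 12 + 11  ⟹  11 = (-2)·222 + (13)·35
12 = 1 × 11 + 1  ⟹  1 = (3)·222 + (-19)·35
So (-19)·35 ≡ 1 (mod 222), i.e. 35^(-1) ≡ -19 ≡ 203 (mod 222).
Check: 35 × 203 = 7105 ≡ 1 (mod 222)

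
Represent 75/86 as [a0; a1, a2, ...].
[0; 1, 6, 1, 4, 2]

Euclidean algorithm steps:
75 = 0 × 86 + 75
86 = 1 × 75 + 11
75 = 6 × 11 + 9
11 = 1 × 9 + 2
9 = 4 × 2 + 1
2 = 2 × 1 + 0
Continued fraction: [0; 1, 6, 1, 4, 2]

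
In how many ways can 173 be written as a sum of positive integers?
362326859895

p(n) counts ways to write n as a sum of positive integers (order ignored).
Euler's pentagonal recurrence: p(k) = p(k-1) + p(k-2) - p(k-5) - p(k-7) + p(k-12) + p(k-15) - ... (offsets j(3j∓1)/2, signs ++--, p(0)=1, p(<0)=0).
DP table for k = 0..172: p(0)=1, p(1)=1, p(2)=2, p(3)=3, p(4)=5, p(5)=7, p(6)=11, p(7)=15, p(8)=22, p(9)=30, p(10)=42, p(11)=56, p(12)=77, p(13)=101, p(14)=135, p(15)=176, p(16)=231, p(17)=297, p(18)=385, p(19)=490, p(20)=627, p(21)=792, p(22)=1002, p(23)=1255, p(24)=1575, p(25)=1958, p(26)=2436, p(27)=3010, p(28)=3718, p(29)=4565, p(30)=5604, p(31)=6842, p(32)=8349, p(33)=10143, p(34)=12310, p(35)=14883, p(36)=17977, p(37)=21637, p(38)=26015, p(39)=31185, p(40)=37338, p(41)=44583, p(42)=53174, p(43)=63261, p(44)=75175, p(45)=89134, p(46)=105558, p(47)=124754, p(48)=147273, p(49)=173525, p(50)=204226, p(51)=239943, p(52)=281589, p(53)=329931, p(54)=386155, p(55)=451276, p(56)=526823, p(57)=614154, p(58)=715220, p(59)=831820, p(60)=966467, p(61)=1121505, p(62)=1300156, p(63)=1505499, p(64)=1741630, p(65)=2012558, p(66)=2323520, p(67)=2679689, p(68)=3087735, p(69)=3554345, p(70)=4087968, p(71)=4697205, p(72)=5392783, p(73)=6185689, p(74)=7089500, p(75)=8118264, p(76)=9289091, p(77)=10619863, p(78)=12132164, p(79)=13848650, p(80)=15796476, p(81)=18004327, p(82)=20506255, p(83)=23338469, p(84)=26543660, p(85)=30167357, p(86)=34262962, p(87)=38887673, p(88)=44108109, p(89)=49995925, p(90)=56634173, p(91)=64112359, p(92)=72533807, p(93)=82010177, p(94)=92669720, p(95)=104651419, p(96)=118114304, p(97)=133230930, p(98)=150198136, p(99)=169229875, p(100)=190569292, p(101)=214481126, p(102)=241265379, p(103)=271248950, p(104)=304801365, p(105)=342325709, p(106)=384276336, p(107)=431149389, p(108)=483502844, p(109)=541946240, p(110)=607163746, p(111)=679903203, p(112)=761002156, p(113)=851376628, p(114)=952050665, p(115)=1064144451, p(116)=1188908248, p(117)=1327710076, p(118)=1482074143, p(119)=1653668665, p(120)=1844349560, p(121)=2056148051, p(122)=2291320912, p(123)=2552338241, p(124)=2841940500, p(125)=3163127352, p(126)=3519222692, p(127)=3913864295, p(128)=4351078600, p(129)=4835271870, p(130)=5371315400, p(131)=5964539504, p(132)=6620830889, p(133)=7346629512, p(134)=8149040695, p(135)=9035836076, p(136)=10015581680, p(137)=11097645016, p(138)=12292341831, p(139)=13610949895, p(140)=15065878135, p(141)=16670689208, p(142)=18440293320, p(143)=20390982757, p(144)=22540654445, p(145)=24908858009, p(146)=27517052599, p(147)=30388671978, p(148)=33549419497, p(149)=37027355200, p(150)=40853235313, p(151)=45060624582, p(152)=49686288421, p(153)=54770336324, p(154)=60356673280, p(155)=66493182097, p(156)=73232243759, p(157)=80630964769, p(158)=88751778802, p(159)=97662728555, p(160)=107438159466, p(161)=118159068427, p(162)=129913904637, p(163)=142798995930, p(164)=156919475295, p(165)=172389800255, p(166)=189334822579, p(167)=207890420102, p(168)=228204732751, p(169)=250438925115, p(170)=274768617130, p(171)=301384802048, p(172)=330495499613.
Final step: p(173) = p(172) + p(171) - p(168) - p(166) + p(161) + p(158) - p(151) - p(147) + p(138) + p(133) - p(122) - p(116) + p(103) + p(96) - p(81) - p(73) + p(56) + p(47) - p(28) - p(18)
= 330495499613 + 301384802048 - 228204732751 - 189334822579 + 118159068427 + 88751778802 - 45060624582 - 30388671978 + 12292341831 + 7346629512 - 2291320912 - 1188908248 + 271248950 + 118114304 - 18004327 - 6185689 + 526823 + 124754 - 3718 - 385
= 362326859895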